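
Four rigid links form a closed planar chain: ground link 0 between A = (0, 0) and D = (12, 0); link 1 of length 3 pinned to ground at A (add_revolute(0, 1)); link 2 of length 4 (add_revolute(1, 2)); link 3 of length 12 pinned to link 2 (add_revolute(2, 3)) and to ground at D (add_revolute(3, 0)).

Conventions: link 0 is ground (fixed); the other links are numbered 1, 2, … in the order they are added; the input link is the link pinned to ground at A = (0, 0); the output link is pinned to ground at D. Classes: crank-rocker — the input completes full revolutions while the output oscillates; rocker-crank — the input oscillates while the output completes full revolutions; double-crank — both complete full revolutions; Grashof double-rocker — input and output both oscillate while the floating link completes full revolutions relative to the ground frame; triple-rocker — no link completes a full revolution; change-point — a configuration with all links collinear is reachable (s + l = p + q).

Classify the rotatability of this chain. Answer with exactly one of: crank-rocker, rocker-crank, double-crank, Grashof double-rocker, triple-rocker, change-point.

lengths: ground=12, input=3, coupler=4, output=12
sorted: s=3 (shortest), l=12 (longest), p+q=16
s + l = 15 vs p + q = 16
s + l < p + q (Grashof) with shortest = input link → crank-rocker

crank-rocker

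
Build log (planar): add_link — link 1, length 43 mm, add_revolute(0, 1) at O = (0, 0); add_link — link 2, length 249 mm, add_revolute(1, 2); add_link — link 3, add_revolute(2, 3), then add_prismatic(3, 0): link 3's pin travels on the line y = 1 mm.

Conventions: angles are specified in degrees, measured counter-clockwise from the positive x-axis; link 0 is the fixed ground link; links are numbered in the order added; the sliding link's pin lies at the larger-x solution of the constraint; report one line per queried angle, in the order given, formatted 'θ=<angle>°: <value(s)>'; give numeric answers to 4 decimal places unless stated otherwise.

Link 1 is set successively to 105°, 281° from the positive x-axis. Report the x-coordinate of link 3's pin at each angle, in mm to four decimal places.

geometry: r = 43 mm, L = 249 mm, e = 1 mm
θ=105°: crank pin P = (r cos θ, r sin θ) = (-11.129219, 41.534811)
θ=105°: h = r sin θ − e = 41.534811 − 1 = 40.534811
θ=105°: x = r cos θ + √(L² − h²) = -11.129219 + 245.678508 = 234.549289
θ=281°: crank pin P = (r cos θ, r sin θ) = (8.204787, -42.209969)
θ=281°: h = r sin θ − e = -42.209969 − 1 = -43.209969
θ=281°: x = r cos θ + √(L² − h²) = 8.204787 + 245.222141 = 253.426928

θ=105°: 234.5493
θ=281°: 253.4269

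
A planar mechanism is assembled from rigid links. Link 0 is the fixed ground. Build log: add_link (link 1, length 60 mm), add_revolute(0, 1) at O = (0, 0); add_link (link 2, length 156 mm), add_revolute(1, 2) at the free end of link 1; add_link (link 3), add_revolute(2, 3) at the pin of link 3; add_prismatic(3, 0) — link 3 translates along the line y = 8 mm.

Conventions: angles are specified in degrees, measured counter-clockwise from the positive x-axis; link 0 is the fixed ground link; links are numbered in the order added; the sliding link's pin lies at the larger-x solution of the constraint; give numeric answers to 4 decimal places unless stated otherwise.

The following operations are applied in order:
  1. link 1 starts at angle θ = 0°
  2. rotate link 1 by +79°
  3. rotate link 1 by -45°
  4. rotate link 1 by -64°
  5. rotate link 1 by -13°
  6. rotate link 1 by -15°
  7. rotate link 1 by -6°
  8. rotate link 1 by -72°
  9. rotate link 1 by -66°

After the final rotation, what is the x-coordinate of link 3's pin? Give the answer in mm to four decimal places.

geometry: r = 60 mm, L = 156 mm, e = 8 mm; θ starts at 0°
rotate link 1 by +79°: θ ← 0° +79° = 79°
rotate link 1 by -45°: θ ← 79° -45° = 34°
rotate link 1 by -64°: θ ← 34° -64° = -30°
rotate link 1 by -13°: θ ← -30° -13° = -43°
rotate link 1 by -15°: θ ← -43° -15° = -58°
rotate link 1 by -6°: θ ← -58° -6° = -64°
rotate link 1 by -72°: θ ← -64° -72° = -136°
rotate link 1 by -66°: θ ← -136° -66° = -202°
crank pin P = (r cos θ, r sin θ) = (-55.631031, 22.476396)
h = r sin θ − e = 22.476396 − 8 = 14.476396
x = r cos θ + √(L² − h²) = -55.631031 + 155.326862 = 99.695830

99.6958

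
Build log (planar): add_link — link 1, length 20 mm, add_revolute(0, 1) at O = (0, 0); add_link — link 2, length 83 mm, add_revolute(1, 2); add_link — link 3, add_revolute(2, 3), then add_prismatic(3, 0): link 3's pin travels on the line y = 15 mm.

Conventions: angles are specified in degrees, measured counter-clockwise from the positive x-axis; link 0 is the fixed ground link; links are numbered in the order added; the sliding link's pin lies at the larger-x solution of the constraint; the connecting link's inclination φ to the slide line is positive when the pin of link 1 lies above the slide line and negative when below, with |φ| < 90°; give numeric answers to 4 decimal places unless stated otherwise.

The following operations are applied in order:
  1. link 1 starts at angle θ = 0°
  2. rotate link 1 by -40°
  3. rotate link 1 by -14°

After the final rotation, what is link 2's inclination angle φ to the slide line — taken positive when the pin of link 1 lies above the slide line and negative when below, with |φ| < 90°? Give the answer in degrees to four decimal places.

geometry: r = 20 mm, L = 83 mm, e = 15 mm; θ starts at 0°
rotate link 1 by -40°: θ ← 0° -40° = -40°
rotate link 1 by -14°: θ ← -40° -14° = -54°
h = r sin θ − e = -16.180340 − 15 = -31.180340
sin φ = h / L = -31.180340 / 83 = -0.37566675
φ = arcsin(-0.37566675) = -22.065528°

-22.0655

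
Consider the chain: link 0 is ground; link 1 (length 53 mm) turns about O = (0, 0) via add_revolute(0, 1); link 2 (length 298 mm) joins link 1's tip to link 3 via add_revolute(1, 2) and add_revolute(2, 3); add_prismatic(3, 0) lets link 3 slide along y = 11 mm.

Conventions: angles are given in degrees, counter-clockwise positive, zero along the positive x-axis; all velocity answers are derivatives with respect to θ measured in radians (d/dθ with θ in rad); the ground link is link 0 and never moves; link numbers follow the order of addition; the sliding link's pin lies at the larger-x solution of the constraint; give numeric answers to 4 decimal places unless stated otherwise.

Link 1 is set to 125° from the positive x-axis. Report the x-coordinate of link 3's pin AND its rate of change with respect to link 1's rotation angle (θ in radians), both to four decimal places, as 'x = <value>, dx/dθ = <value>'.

geometry: r = 53 mm, L = 298 mm, e = 11 mm
crank pin P = (r cos θ, r sin θ) = (-30.399551, 43.415058)
h = r sin θ − e = 43.415058 − 11 = 32.415058
x = r cos θ + √(L² − h²) = -30.399551 + 296.231774 = 265.832223
dx/dθ = −r sin θ − h·r cos θ/√(L² − h²) (θ in radians; h = 32.415058) = -40.088598

x = 265.8322, dx/dθ = -40.0886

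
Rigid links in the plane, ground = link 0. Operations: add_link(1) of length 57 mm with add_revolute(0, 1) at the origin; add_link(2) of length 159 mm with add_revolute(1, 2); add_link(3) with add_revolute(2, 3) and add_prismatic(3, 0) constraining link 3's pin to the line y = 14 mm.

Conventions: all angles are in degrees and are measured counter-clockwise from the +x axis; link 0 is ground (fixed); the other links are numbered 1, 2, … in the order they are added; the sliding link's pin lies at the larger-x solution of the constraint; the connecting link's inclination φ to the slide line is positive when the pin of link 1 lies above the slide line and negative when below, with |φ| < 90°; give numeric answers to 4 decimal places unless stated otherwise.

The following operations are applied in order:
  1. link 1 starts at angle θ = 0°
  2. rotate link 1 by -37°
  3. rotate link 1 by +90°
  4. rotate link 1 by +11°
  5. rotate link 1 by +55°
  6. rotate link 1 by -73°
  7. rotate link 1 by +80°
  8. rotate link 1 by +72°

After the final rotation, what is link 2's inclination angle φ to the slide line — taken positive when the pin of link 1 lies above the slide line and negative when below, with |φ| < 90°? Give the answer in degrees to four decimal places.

geometry: r = 57 mm, L = 159 mm, e = 14 mm; θ starts at 0°
rotate link 1 by -37°: θ ← 0° -37° = -37°
rotate link 1 by +90°: θ ← -37° +90° = 53°
rotate link 1 by +11°: θ ← 53° +11° = 64°
rotate link 1 by +55°: θ ← 64° +55° = 119°
rotate link 1 by -73°: θ ← 119° -73° = 46°
rotate link 1 by +80°: θ ← 46° +80° = 126°
rotate link 1 by +72°: θ ← 126° +72° = 198°
h = r sin θ − e = -17.613969 − 14 = -31.613969
sin φ = h / L = -31.613969 / 159 = -0.19882999
φ = arcsin(-0.19882999) = -11.468548°

-11.4685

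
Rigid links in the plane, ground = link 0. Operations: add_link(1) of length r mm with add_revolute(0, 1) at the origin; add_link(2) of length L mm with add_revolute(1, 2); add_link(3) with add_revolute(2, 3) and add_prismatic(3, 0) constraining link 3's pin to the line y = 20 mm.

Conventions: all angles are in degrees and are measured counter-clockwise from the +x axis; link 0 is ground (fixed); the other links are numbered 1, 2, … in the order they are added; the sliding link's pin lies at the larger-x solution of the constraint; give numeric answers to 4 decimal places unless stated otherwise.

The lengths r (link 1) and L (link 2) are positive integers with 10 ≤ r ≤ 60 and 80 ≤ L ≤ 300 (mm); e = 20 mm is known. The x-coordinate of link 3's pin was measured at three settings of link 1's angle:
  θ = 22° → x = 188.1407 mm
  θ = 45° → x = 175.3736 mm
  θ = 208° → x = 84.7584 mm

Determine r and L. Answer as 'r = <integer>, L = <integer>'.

constraint per measurement: (x − r cos θ)² + (r sin θ − e)² = L²
subtracting the θ₁ and θ₂ equations cancels the r² and L² terms:
r = (x₁² − x₂²) / (2[(x₁cos θ₁ + e sin θ₁) − (x₂cos θ₂ + e sin θ₂)]) = 53.0001 → r = 53
L² = (x₁ − r cos θ₁)² + (r sin θ₁ − e)² = 19321.0090 → L = 139.0000 → L = 139
check at θ₃=208°: x = 84.7584 (printed 84.7584) ✓

r = 53, L = 139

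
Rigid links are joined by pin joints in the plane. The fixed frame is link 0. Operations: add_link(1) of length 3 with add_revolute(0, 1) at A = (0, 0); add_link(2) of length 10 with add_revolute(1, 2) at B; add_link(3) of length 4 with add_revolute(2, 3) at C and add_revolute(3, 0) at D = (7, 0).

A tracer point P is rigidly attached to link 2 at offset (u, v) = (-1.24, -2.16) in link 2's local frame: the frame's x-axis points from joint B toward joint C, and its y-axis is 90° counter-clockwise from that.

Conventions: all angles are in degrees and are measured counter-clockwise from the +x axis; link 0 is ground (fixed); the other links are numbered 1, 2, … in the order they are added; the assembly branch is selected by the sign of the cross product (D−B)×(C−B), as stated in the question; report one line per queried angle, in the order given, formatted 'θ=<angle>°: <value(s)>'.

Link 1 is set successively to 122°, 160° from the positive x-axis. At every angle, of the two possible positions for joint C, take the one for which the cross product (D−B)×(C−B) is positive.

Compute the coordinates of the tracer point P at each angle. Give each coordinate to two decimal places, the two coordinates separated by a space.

A=(0,0), D=(7.00,0)
θ=122°: B = A + 3.00·(cos122°, sin122°) = (-1.5898, 2.5441)
θ=122°: |BD| = 8.9586
θ=122°: circle(B,10.00) ∩ circle(D,4.00): a=9.1675, h=3.9945
θ=122°:   candidates: C₊=(8.3347,3.7707) cross=35.786; C₋=(6.0659,-3.8894) cross=-35.786
θ=122°:   branch + wants cross > 0 → take C=(8.3347,3.7707) (cross=35.786)
θ=122°: ex = (C−B)/|BC| = (0.9924,0.1227); ey = (-0.1227,0.9924)
θ=122°: P = B + -1.24·ex + -2.16·ey = (-2.5554,0.2484)
θ=160°: B = A + 3.00·(cos160°, sin160°) = (-2.8191, 1.0261)
θ=160°: |BD| = 9.8725
θ=160°: circle(B,10.00) ∩ circle(D,4.00): a=9.1905, h=3.9414
θ=160°:   candidates: C₊=(6.7313,3.9910) cross=38.912; C₋=(5.9120,-3.8492) cross=-38.912
θ=160°:   branch + wants cross > 0 → take C=(6.7313,3.9910) (cross=38.912)
θ=160°: ex = (C−B)/|BC| = (0.9550,0.2965); ey = (-0.2965,0.9550)
θ=160°: P = B + -1.24·ex + -2.16·ey = (-3.3629,-1.4045)

θ=122°: -2.56 0.25
θ=160°: -3.36 -1.40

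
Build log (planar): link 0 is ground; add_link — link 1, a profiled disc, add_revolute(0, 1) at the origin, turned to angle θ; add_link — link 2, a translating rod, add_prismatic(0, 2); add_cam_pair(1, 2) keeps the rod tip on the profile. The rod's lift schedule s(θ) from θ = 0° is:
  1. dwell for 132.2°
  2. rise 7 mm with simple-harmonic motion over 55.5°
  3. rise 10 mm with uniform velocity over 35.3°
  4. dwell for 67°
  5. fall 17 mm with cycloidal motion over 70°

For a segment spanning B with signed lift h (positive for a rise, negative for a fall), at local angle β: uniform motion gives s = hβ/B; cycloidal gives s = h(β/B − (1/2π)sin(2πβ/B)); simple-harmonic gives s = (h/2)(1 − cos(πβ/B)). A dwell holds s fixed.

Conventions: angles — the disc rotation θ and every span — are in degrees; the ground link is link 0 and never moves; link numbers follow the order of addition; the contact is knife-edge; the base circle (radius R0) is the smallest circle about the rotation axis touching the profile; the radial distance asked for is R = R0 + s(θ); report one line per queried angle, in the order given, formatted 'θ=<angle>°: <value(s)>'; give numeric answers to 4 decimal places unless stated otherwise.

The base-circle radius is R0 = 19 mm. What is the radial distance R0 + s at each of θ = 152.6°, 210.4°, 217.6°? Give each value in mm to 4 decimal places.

seg 1 [0°–132.2°] dwell: s stays 0.0000
seg 2 [132.2°–187.7°] simple-harmonic, h=7: θ=152.6° here. β=20.4, B=55.5. 7/2·(1 − cos(π·0.3676)) = 2.0855 → s = 2.0855
seg 2 [132.2°–187.7°] simple-harmonic, h=7: full span → s += 7 → s = 7.0000
seg 3 [187.7°–223°] uniform, h=10: θ=210.4° here. β=22.7, B=35.3. 10·22.7/35.3 = 6.4306 → s = 13.4306
seg 3 [187.7°–223°] uniform, h=10: θ=217.6° here. β=29.9, B=35.3. 10·29.9/35.3 = 8.4703 → s = 15.4703
θ=152.6°: R = R0 + s = 19 + 2.0855 = 21.0855
θ=210.4°: R = R0 + s = 19 + 13.4306 = 32.4306
θ=217.6°: R = R0 + s = 19 + 15.4703 = 34.4703

θ=152.6°: 21.0855
θ=210.4°: 32.4306
θ=217.6°: 34.4703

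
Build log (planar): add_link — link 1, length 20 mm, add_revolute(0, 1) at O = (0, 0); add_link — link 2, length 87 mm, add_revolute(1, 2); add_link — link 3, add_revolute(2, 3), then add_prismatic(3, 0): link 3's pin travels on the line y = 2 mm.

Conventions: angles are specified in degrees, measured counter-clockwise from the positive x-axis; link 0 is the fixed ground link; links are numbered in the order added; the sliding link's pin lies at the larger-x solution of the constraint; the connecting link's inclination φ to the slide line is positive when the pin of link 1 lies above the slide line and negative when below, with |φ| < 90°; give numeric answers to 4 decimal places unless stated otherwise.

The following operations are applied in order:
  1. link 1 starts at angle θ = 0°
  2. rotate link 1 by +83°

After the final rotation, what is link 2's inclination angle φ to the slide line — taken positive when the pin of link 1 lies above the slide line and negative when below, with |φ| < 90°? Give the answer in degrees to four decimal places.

geometry: r = 20 mm, L = 87 mm, e = 2 mm; θ starts at 0°
rotate link 1 by +83°: θ ← 0° +83° = 83°
h = r sin θ − e = 19.850923 − 2 = 17.850923
sin φ = h / L = 17.850923 / 87 = 0.20518302
φ = arcsin(0.20518302) = 11.840213°

11.8402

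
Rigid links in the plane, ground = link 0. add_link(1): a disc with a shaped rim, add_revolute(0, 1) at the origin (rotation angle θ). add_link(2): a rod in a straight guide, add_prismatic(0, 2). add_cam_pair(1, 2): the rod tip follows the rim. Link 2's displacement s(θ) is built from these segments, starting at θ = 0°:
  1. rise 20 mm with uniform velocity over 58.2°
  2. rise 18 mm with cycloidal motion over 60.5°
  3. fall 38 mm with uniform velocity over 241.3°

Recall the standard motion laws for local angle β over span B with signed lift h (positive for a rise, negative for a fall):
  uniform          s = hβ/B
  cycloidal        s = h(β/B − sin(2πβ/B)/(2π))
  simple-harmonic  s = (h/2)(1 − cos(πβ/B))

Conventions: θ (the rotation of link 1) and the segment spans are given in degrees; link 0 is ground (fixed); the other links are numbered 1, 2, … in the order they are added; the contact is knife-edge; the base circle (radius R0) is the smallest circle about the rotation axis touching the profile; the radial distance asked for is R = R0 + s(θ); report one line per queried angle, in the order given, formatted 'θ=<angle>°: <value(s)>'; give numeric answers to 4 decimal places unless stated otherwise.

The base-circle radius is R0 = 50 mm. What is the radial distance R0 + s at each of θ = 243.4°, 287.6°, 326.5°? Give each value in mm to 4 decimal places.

segment 1 (0° to 58.2°, uniform, h = 20) is passed completely: s = 0.0000 + (20) = 20.0000
segment 2 (58.2° to 118.7°, cycloidal, h = 18) is passed completely: s = 20.0000 + (18) = 38.0000
θ = 243.4° falls in segment 3 (118.7° to 360°, uniform, h = -38): β = 243.4 − 118.7 = 124.7°, B = 241.3°; Δs = -38·124.7/241.3 = -19.6378; s = 38.0000 − 19.6378 = 18.3622
θ = 287.6° falls in segment 3 (118.7° to 360°, uniform, h = -38): β = 287.6 − 118.7 = 168.9°, B = 241.3°; Δs = -38·168.9/241.3 = -26.5984; s = 38.0000 − 26.5984 = 11.4016
θ = 326.5° falls in segment 3 (118.7° to 360°, uniform, h = -38): β = 326.5 − 118.7 = 207.8°, B = 241.3°; Δs = -38·207.8/241.3 = -32.7244; s = 38.0000 − 32.7244 = 5.2756
θ=243.4°: R = R0 + s = 50 + 18.3622 = 68.3622
θ=287.6°: R = R0 + s = 50 + 11.4016 = 61.4016
θ=326.5°: R = R0 + s = 50 + 5.2756 = 55.2756

θ=243.4°: 68.3622
θ=287.6°: 61.4016
θ=326.5°: 55.2756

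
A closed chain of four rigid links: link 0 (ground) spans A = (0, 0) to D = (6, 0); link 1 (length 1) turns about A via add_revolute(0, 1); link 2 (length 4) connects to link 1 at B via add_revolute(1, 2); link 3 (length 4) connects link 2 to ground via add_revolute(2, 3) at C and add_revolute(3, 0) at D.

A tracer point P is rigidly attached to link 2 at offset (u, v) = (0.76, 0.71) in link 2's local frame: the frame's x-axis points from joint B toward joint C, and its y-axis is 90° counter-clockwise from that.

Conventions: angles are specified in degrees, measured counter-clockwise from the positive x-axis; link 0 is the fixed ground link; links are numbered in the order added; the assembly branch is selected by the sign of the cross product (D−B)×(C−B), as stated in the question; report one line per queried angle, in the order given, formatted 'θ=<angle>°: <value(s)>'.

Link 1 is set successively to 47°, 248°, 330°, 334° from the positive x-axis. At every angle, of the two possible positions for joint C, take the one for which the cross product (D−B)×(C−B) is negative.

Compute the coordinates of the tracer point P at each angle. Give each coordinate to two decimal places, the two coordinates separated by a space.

A=(0,0), D=(6.00,0)
θ=47°: B = A + 1.00·(cos47°, sin47°) = (0.6820, 0.7314)
θ=47°: |BD| = 5.3681
θ=47°: circle(B,4.00) ∩ circle(D,4.00): a=2.6840, h=2.9658
θ=47°:   candidates: C₊=(3.7451,3.3038) cross=15.921; C₋=(2.9369,-2.5725) cross=-15.921
θ=47°:   branch - wants cross < 0 → take C=(2.9369,-2.5725) (cross=-15.921)
θ=47°: ex = (C−B)/|BC| = (0.5637,-0.8260); ey = (0.8260,0.5637)
θ=47°: P = B + 0.76·ex + 0.71·ey = (1.6969,0.5039)
θ=248°: B = A + 1.00·(cos248°, sin248°) = (-0.3746, -0.9272)
θ=248°: |BD| = 6.4417
θ=248°: circle(B,4.00) ∩ circle(D,4.00): a=3.2208, h=2.3720
θ=248°:   candidates: C₊=(2.4713,1.8837) cross=15.279; C₋=(3.1541,-2.8109) cross=-15.279
θ=248°:   branch - wants cross < 0 → take C=(3.1541,-2.8109) (cross=-15.279)
θ=248°: ex = (C−B)/|BC| = (0.8822,-0.4709); ey = (0.4709,0.8822)
θ=248°: P = B + 0.76·ex + 0.71·ey = (0.6302,-0.6587)
θ=330°: B = A + 1.00·(cos330°, sin330°) = (0.8660, -0.5000)
θ=330°: |BD| = 5.1583
θ=330°: circle(B,4.00) ∩ circle(D,4.00): a=2.5791, h=3.0575
θ=330°:   candidates: C₊=(3.1366,2.7931) cross=15.771; C₋=(3.7294,-3.2931) cross=-15.771
θ=330°:   branch - wants cross < 0 → take C=(3.7294,-3.2931) (cross=-15.771)
θ=330°: ex = (C−B)/|BC| = (0.7158,-0.6983); ey = (0.6983,0.7158)
θ=330°: P = B + 0.76·ex + 0.71·ey = (1.9058,-0.5224)
θ=334°: B = A + 1.00·(cos334°, sin334°) = (0.8988, -0.4384)
θ=334°: |BD| = 5.1200
θ=334°: circle(B,4.00) ∩ circle(D,4.00): a=2.5600, h=3.0735
θ=334°:   candidates: C₊=(3.1862,2.8430) cross=15.736; C₋=(3.7125,-3.2814) cross=-15.736
θ=334°:   branch - wants cross < 0 → take C=(3.7125,-3.2814) (cross=-15.736)
θ=334°: ex = (C−B)/|BC| = (0.7034,-0.7108); ey = (0.7108,0.7034)
θ=334°: P = B + 0.76·ex + 0.71·ey = (1.9380,-0.4791)

θ=47°: 1.70 0.50
θ=248°: 0.63 -0.66
θ=330°: 1.91 -0.52
θ=334°: 1.94 -0.48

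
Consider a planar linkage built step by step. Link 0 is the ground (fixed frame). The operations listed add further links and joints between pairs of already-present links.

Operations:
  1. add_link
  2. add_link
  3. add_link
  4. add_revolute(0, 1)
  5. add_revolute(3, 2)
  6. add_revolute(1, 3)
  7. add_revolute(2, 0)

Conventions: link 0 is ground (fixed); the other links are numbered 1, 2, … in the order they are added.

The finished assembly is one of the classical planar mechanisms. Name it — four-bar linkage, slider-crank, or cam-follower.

links: 4 (incl. ground); joints: 4 revolute, 0 prismatic, 0 higher (cam) pair, forming one closed loop
4 links in a single 4R loop → four-bar linkage

four-bar linkage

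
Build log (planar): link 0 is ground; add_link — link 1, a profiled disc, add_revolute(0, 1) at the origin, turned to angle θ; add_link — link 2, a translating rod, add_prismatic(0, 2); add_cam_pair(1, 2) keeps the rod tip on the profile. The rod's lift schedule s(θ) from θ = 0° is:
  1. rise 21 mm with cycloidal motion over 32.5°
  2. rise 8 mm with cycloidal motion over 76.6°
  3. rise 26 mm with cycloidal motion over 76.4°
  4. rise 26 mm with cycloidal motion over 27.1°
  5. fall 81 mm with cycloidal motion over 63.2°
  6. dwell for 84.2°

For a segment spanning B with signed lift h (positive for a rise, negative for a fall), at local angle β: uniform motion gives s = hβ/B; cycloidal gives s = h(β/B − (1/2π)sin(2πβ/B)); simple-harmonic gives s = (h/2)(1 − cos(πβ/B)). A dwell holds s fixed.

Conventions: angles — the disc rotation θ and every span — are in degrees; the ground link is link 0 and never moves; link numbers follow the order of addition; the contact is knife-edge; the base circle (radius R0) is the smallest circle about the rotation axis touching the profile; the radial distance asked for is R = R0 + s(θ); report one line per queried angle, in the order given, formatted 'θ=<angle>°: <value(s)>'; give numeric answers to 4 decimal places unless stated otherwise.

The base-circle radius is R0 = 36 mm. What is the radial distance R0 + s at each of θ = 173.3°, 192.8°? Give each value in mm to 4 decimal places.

seg 1 [0°–32.5°] cycloidal, h=21: full span → s += 21 → s = 21.0000
seg 2 [32.5°–109.1°] cycloidal, h=8: full span → s += 8 → s = 29.0000
seg 3 [109.1°–185.5°] cycloidal, h=26: θ=173.3° here. β=64.2, B=76.4. 26·(0.8403 − sin(2π·0.8403)/(2π)) = 25.3376 → s = 54.3376
seg 3 [109.1°–185.5°] cycloidal, h=26: full span → s += 26 → s = 55.0000
seg 4 [185.5°–212.6°] cycloidal, h=26: θ=192.8° here. β=7.3, B=27.1. 26·(0.2694 − sin(2π·0.2694)/(2π)) = 2.8963 → s = 57.8963
θ=173.3°: R = R0 + s = 36 + 54.3376 = 90.3376
θ=192.8°: R = R0 + s = 36 + 57.8963 = 93.8963

θ=173.3°: 90.3376
θ=192.8°: 93.8963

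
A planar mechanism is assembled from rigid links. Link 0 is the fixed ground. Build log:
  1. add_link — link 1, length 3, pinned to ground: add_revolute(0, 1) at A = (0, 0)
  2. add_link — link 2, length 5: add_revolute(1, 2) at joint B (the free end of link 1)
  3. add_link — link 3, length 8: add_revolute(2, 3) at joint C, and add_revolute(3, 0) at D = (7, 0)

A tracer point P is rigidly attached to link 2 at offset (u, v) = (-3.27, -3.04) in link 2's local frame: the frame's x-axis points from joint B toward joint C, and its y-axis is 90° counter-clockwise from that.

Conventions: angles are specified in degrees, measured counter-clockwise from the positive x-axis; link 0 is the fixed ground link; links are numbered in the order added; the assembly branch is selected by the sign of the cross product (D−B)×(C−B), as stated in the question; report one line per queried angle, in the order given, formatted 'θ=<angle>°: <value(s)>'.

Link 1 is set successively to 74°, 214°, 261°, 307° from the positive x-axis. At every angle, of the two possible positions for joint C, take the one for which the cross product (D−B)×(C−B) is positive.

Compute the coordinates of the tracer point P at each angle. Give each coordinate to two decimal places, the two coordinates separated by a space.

A=(0,0), D=(7.00,0)
θ=74°: B = A + 3.00·(cos74°, sin74°) = (0.8269, 2.8838)
θ=74°: |BD| = 6.8135
θ=74°: circle(B,5.00) ∩ circle(D,8.00): a=0.5447, h=4.9702
θ=74°:   candidates: C₊=(3.4241,7.1563) cross=33.865; C₋=(-0.7832,-1.8499) cross=-33.865
θ=74°:   branch + wants cross > 0 → take C=(3.4241,7.1563) (cross=33.865)
θ=74°: ex = (C−B)/|BC| = (0.5194,0.8545); ey = (-0.8545,0.5194)
θ=74°: P = B + -3.27·ex + -3.04·ey = (1.7261,-1.4895)
θ=214°: B = A + 3.00·(cos214°, sin214°) = (-2.4871, -1.6776)
θ=214°: |BD| = 9.6343
θ=214°: circle(B,5.00) ∩ circle(D,8.00): a=2.7931, h=4.1471
θ=214°:   candidates: C₊=(-0.4588,2.8925) cross=39.954; C₋=(0.9855,-5.2750) cross=-39.954
θ=214°:   branch + wants cross > 0 → take C=(-0.4588,2.8925) (cross=39.954)
θ=214°: ex = (C−B)/|BC| = (0.4057,0.9140); ey = (-0.9140,0.4057)
θ=214°: P = B + -3.27·ex + -3.04·ey = (-1.0350,-5.8997)
θ=261°: B = A + 3.00·(cos261°, sin261°) = (-0.4693, -2.9631)
θ=261°: |BD| = 8.0356
θ=261°: circle(B,5.00) ∩ circle(D,8.00): a=1.5911, h=4.7401
θ=261°:   candidates: C₊=(-0.7382,2.0297) cross=38.089; C₋=(2.7575,-6.7824) cross=-38.089
θ=261°:   branch + wants cross > 0 → take C=(-0.7382,2.0297) (cross=38.089)
θ=261°: ex = (C−B)/|BC| = (-0.0538,0.9986); ey = (-0.9986,-0.0538)
θ=261°: P = B + -3.27·ex + -3.04·ey = (2.7422,-6.0648)
θ=307°: B = A + 3.00·(cos307°, sin307°) = (1.8054, -2.3959)
θ=307°: |BD| = 5.7205
θ=307°: circle(B,5.00) ∩ circle(D,8.00): a=-0.5486, h=4.9698
θ=307°:   candidates: C₊=(-0.7742,1.8872) cross=28.430; C₋=(3.3888,-7.1386) cross=-28.430
θ=307°:   branch + wants cross > 0 → take C=(-0.7742,1.8872) (cross=28.430)
θ=307°: ex = (C−B)/|BC| = (-0.5159,0.8566); ey = (-0.8566,-0.5159)
θ=307°: P = B + -3.27·ex + -3.04·ey = (6.0967,-3.6287)

θ=74°: 1.73 -1.49
θ=214°: -1.04 -5.90
θ=261°: 2.74 -6.06
θ=307°: 6.10 -3.63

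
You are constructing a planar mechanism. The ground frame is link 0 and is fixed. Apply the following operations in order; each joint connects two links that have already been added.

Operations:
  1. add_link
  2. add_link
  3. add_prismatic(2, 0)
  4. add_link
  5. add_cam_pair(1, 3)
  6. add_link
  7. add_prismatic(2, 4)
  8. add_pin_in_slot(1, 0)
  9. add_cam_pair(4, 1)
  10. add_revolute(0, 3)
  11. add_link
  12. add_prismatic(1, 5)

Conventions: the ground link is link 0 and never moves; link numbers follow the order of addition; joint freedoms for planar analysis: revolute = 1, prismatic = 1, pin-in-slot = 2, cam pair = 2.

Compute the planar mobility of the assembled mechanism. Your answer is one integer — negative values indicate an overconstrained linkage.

link 0 = ground. State L|J1|J2 = 1|0|0
+link1  2|0|0
+link2  3|0|0
P(2,0) f=1→J1  3|1|0
+link3  4|1|0
C(1,3) f=2→J2  4|1|1
+link4  5|1|1
P(2,4) f=1→J1  5|2|1
PS(1,0) f=2→J2  5|2|2
C(4,1) f=2→J2  5|2|3
R(0,3) f=1→J1  5|3|3
+link5  6|3|3
P(1,5) f=1→J1  6|4|3
M = 3(6−1)−2·4−3 = 15−8−3 = 4

M = 4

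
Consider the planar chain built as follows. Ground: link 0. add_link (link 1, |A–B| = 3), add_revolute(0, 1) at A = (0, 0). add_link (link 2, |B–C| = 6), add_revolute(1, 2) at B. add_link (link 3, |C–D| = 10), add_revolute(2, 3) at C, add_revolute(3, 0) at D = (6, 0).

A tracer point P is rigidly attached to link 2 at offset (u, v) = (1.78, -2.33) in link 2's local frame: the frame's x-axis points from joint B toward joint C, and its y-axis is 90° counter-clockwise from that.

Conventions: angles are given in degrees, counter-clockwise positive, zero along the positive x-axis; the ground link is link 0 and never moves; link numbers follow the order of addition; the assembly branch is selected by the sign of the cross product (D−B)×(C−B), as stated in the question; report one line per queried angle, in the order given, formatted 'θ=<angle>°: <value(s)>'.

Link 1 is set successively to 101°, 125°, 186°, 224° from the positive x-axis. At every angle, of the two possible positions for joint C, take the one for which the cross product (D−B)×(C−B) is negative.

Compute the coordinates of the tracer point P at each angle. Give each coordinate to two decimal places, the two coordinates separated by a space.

A=(0,0), D=(6.00,0)
θ=101°: B = A + 3.00·(cos101°, sin101°) = (-0.5724, 2.9449)
θ=101°: |BD| = 7.2020
θ=101°: circle(B,6.00) ∩ circle(D,10.00): a=-0.8422, h=5.9406
θ=101°:   candidates: C₊=(1.0881,8.7105) cross=42.784; C₋=(-3.7701,-2.1320) cross=-42.784
θ=101°:   branch - wants cross < 0 → take C=(-3.7701,-2.1320) (cross=-42.784)
θ=101°: ex = (C−B)/|BC| = (-0.5329,-0.8462); ey = (0.8462,-0.5329)
θ=101°: P = B + 1.78·ex + -2.33·ey = (-3.4926,2.6805)
θ=125°: B = A + 3.00·(cos125°, sin125°) = (-1.7207, 2.4575)
θ=125°: |BD| = 8.1024
θ=125°: circle(B,6.00) ∩ circle(D,10.00): a=0.1017, h=5.9991
θ=125°:   candidates: C₊=(0.1958,8.1431) cross=48.607; C₋=(-3.4433,-3.2900) cross=-48.607
θ=125°:   branch - wants cross < 0 → take C=(-3.4433,-3.2900) (cross=-48.607)
θ=125°: ex = (C−B)/|BC| = (-0.2871,-0.9579); ey = (0.9579,-0.2871)
θ=125°: P = B + 1.78·ex + -2.33·ey = (-4.4637,1.4213)
θ=186°: B = A + 3.00·(cos186°, sin186°) = (-2.9836, -0.3136)
θ=186°: |BD| = 8.9890
θ=186°: circle(B,6.00) ∩ circle(D,10.00): a=0.9346, h=5.9268
θ=186°:   candidates: C₊=(-2.2563,5.6422) cross=53.276; C₋=(-1.8428,-6.2041) cross=-53.276
θ=186°:   branch - wants cross < 0 → take C=(-1.8428,-6.2041) (cross=-53.276)
θ=186°: ex = (C−B)/|BC| = (0.1901,-0.9818); ey = (0.9818,0.1901)
θ=186°: P = B + 1.78·ex + -2.33·ey = (-4.9326,-2.5041)
θ=224°: B = A + 3.00·(cos224°, sin224°) = (-2.1580, -2.0840)
θ=224°: |BD| = 8.4200
θ=224°: circle(B,6.00) ∩ circle(D,10.00): a=0.4095, h=5.9860
θ=224°:   candidates: C₊=(-3.2428,3.8171) cross=50.402; C₋=(-0.2797,-7.7824) cross=-50.402
θ=224°:   branch - wants cross < 0 → take C=(-0.2797,-7.7824) (cross=-50.402)
θ=224°: ex = (C−B)/|BC| = (0.3131,-0.9497); ey = (0.9497,0.3131)
θ=224°: P = B + 1.78·ex + -2.33·ey = (-3.8137,-4.5039)

θ=101°: -3.49 2.68
θ=125°: -4.46 1.42
θ=186°: -4.93 -2.50
θ=224°: -3.81 -4.50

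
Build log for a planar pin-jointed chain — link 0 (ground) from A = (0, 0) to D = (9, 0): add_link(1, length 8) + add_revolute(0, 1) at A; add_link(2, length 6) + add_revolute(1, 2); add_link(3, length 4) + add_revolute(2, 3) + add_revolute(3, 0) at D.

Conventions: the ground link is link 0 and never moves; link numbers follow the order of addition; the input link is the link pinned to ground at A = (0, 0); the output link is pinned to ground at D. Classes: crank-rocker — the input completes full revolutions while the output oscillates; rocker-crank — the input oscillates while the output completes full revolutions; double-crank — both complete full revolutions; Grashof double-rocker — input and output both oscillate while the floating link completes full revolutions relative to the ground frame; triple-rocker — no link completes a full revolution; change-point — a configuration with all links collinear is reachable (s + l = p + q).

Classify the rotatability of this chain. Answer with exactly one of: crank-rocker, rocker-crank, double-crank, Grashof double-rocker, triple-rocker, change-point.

lengths: ground=9, input=8, coupler=6, output=4
sorted: s=4 (shortest), l=9 (longest), p+q=14
s + l = 13 vs p + q = 14
s + l < p + q (Grashof) with shortest = output link → rocker-crank

rocker-crank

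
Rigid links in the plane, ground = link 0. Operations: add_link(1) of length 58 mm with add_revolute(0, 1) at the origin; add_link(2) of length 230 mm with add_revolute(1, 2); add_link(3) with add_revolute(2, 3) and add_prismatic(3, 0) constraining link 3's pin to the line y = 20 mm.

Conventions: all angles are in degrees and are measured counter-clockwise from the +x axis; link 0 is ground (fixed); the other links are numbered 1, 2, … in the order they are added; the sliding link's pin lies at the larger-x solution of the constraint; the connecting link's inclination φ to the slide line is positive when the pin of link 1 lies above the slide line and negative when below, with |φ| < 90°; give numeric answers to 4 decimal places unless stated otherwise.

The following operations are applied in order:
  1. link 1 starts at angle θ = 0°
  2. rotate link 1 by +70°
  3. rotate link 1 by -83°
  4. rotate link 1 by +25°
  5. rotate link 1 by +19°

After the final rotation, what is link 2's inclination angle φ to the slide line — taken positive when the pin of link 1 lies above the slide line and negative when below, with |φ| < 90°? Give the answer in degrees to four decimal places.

geometry: r = 58 mm, L = 230 mm, e = 20 mm; θ starts at 0°
rotate link 1 by +70°: θ ← 0° +70° = 70°
rotate link 1 by -83°: θ ← 70° -83° = -13°
rotate link 1 by +25°: θ ← -13° +25° = 12°
rotate link 1 by +19°: θ ← 12° +19° = 31°
h = r sin θ − e = 29.872208 − 20 = 9.872208
sin φ = h / L = 9.872208 / 230 = 0.04292264
φ = arcsin(0.04292264) = 2.460042°

2.4600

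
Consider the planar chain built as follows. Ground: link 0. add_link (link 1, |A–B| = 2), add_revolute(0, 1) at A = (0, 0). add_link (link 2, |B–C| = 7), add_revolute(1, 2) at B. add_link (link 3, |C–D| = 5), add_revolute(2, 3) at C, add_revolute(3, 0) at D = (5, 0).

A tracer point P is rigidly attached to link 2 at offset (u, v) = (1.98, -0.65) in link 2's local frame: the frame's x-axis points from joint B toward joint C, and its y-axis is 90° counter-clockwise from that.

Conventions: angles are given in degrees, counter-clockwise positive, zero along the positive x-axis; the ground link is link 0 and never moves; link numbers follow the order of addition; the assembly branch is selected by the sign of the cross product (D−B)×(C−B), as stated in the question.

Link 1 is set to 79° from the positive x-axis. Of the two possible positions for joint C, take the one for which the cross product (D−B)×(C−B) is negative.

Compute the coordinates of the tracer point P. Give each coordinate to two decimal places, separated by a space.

A=(0,0), D=(5.00,0)
B = A + 2.00·(cos79°, sin79°) = (0.3816, 1.9633)
|BD| = 5.0183
circle(B,7.00) ∩ circle(D,5.00): a=4.9004, h=4.9986
  candidates: C₊=(6.8470,4.6464) cross=25.085; C₋=(2.9359,-4.5541) cross=-25.085
  branch - wants cross < 0 → take C=(2.9359,-4.5541) (cross=-25.085)
ex = (C−B)/|BC| = (0.3649,-0.9310); ey = (0.9310,0.3649)
P = B + 1.98·ex + -0.65·ey = (0.4989,-0.1174)

0.50 -0.12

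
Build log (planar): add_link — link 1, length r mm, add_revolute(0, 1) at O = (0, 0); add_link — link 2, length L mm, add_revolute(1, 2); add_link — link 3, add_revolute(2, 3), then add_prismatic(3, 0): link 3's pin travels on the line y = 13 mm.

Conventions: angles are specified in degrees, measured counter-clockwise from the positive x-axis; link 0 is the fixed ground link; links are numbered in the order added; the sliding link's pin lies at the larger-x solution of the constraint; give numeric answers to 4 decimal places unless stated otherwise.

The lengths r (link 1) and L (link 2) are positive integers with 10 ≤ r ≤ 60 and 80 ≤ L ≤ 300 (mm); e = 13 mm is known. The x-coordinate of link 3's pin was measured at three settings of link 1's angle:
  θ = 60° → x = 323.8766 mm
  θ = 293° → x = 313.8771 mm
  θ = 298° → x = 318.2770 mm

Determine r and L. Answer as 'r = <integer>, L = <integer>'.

constraint per measurement: (x − r cos θ)² + (r sin θ − e)² = L²
subtracting the θ₁ and θ₂ equations cancels the r² and L² terms:
r = (x₁² − x₂²) / (2[(x₁cos θ₁ + e sin θ₁) − (x₂cos θ₂ + e sin θ₂)]) = 51.0001 → r = 51
L² = (x₁ − r cos θ₁)² + (r sin θ₁ − e)² = 89999.9957 → L = 300.0000 → L = 300
check at θ₃=298°: x = 318.2770 (printed 318.2770) ✓

r = 51, L = 300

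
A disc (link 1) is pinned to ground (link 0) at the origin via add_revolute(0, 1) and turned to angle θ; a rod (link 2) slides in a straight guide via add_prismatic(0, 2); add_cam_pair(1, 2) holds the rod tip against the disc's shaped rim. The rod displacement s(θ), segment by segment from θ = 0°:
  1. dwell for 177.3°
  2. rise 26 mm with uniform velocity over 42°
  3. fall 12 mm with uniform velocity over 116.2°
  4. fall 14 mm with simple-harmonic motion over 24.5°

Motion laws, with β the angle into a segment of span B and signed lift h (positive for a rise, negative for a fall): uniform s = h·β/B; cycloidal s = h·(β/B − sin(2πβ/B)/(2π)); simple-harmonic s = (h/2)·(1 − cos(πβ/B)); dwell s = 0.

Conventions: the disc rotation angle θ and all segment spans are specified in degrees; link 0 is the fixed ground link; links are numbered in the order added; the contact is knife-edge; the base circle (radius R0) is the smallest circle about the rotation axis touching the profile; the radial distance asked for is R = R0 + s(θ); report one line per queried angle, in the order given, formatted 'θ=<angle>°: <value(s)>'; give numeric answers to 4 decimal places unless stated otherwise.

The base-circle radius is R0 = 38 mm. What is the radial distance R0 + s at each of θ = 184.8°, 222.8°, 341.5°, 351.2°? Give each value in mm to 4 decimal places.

segment 1 (0° to 177.3°, dwell): s unchanged at 0.0000
θ = 184.8° falls in segment 2 (177.3° to 219.3°, uniform, h = 26): β = 184.8 − 177.3 = 7.5°, B = 42°; Δs = 26·7.5/42 = 4.6429; s = 0.0000 + 4.6429 = 4.6429
segment 2 (177.3° to 219.3°, uniform, h = 26) is passed completely: s = 0.0000 + (26) = 26.0000
θ = 222.8° falls in segment 3 (219.3° to 335.5°, uniform, h = -12): β = 222.8 − 219.3 = 3.5°, B = 116.2°; Δs = -12·3.5/116.2 = -0.3614; s = 26.0000 − 0.3614 = 25.6386
segment 3 (219.3° to 335.5°, uniform, h = -12) is passed completely: s = 26.0000 + (-12) = 14.0000
θ = 341.5° falls in segment 4 (335.5° to 360°, simple-harmonic, h = -14): β = 341.5 − 335.5 = 6°, B = 24.5°; Δs = -14/2·(1 − cos(π·0.2449)) = -1.9716; s = 14.0000 − 1.9716 = 12.0284
θ = 351.2° falls in segment 4 (335.5° to 360°, simple-harmonic, h = -14): β = 351.2 − 335.5 = 15.7°, B = 24.5°; Δs = -14/2·(1 − cos(π·0.6408)) = -9.9967; s = 14.0000 − 9.9967 = 4.0033
θ=184.8°: R = R0 + s = 38 + 4.6429 = 42.6429
θ=222.8°: R = R0 + s = 38 + 25.6386 = 63.6386
θ=341.5°: R = R0 + s = 38 + 12.0284 = 50.0284
θ=351.2°: R = R0 + s = 38 + 4.0033 = 42.0033

θ=184.8°: 42.6429
θ=222.8°: 63.6386
θ=341.5°: 50.0284
θ=351.2°: 42.0033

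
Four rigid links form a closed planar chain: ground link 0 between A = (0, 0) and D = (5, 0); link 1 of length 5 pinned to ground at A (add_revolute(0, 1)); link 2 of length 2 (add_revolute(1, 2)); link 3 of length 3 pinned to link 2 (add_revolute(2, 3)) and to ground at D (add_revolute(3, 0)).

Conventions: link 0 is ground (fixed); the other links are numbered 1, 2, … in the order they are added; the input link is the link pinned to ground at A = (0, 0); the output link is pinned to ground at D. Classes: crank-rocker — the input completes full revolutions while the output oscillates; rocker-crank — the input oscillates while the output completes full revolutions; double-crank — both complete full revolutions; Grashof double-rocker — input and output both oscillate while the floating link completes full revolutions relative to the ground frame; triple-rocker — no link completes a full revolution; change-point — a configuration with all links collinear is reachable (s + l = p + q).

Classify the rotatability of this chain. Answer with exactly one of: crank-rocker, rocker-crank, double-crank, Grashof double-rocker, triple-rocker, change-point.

lengths: ground=5, input=5, coupler=2, output=3
sorted: s=2 (shortest), l=5 (longest), p+q=8
s + l = 7 vs p + q = 8
s + l < p + q (Grashof) with shortest = coupler link → Grashof double-rocker

Grashof double-rocker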